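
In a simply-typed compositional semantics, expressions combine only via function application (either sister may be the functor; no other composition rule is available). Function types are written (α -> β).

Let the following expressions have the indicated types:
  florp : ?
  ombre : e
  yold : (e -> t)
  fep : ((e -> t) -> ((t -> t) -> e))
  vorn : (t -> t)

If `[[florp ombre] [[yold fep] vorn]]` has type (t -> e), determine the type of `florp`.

(e -> (e -> (t -> e)))

For [[florp ombre] [[yold fep] vorn]] to have type (t -> e) with [[yold fep] vorn] of type e, [florp ombre] must be the function: [florp ombre] : (e -> (t -> e)).
For [florp ombre] to have type (e -> (t -> e)) with ombre of type e, florp must be the function: florp : (e -> (e -> (t -> e))).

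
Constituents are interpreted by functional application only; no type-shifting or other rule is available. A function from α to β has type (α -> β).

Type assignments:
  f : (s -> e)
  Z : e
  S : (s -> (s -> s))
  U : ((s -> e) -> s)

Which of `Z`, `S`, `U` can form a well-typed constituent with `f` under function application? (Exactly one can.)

U

Z : e — f needs s; Z needs nothing (atomic); neither fits.
S : (s -> (s -> s)) — f needs s; S needs s; neither fits.
U — combines: U : ((s -> e) -> s) takes f : (s -> e) as argument, giving s.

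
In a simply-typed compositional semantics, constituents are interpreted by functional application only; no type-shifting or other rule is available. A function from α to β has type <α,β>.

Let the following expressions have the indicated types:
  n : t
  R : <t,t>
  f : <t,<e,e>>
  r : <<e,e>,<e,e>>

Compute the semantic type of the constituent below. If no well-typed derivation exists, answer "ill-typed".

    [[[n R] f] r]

[n R]: R is <t,t>, n is t; result t.
[[n R] f]: f is <t,<e,e>>, [n R] is t; result <e,e>.
[[[n R] f] r]: r is <<e,e>,<e,e>>, [[n R] f] is <e,e>; result <e,e>.

<e,e>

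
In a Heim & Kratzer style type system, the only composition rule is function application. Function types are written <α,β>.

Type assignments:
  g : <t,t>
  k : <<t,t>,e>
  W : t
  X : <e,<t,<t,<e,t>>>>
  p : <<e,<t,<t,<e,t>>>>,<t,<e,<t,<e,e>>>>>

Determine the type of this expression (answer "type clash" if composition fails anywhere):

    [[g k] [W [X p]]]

<t,<e,e>>

At [g k], k : <<t,t>,e> takes g : <t,t>, giving e.
At [X p], p : <<e,<t,<t,<e,t>>>>,<t,<e,<t,<e,e>>>>> takes X : <e,<t,<t,<e,t>>>>, giving <t,<e,<t,<e,e>>>>.
At [W [X p]], [X p] : <t,<e,<t,<e,e>>>> takes W : t, giving <e,<t,<e,e>>>.
At [[g k] [W [X p]]], [W [X p]] : <e,<t,<e,e>>> takes [g k] : e, giving <t,<e,e>>.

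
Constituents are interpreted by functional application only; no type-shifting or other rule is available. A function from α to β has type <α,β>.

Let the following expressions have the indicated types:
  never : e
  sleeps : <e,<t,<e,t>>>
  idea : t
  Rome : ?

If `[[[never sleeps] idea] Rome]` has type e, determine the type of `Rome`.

For [[[never sleeps] idea] Rome] to have type e with [[never sleeps] idea] of type <e,t>, Rome must be the function: Rome : <<e,t>,e>.

<<e,t>,e>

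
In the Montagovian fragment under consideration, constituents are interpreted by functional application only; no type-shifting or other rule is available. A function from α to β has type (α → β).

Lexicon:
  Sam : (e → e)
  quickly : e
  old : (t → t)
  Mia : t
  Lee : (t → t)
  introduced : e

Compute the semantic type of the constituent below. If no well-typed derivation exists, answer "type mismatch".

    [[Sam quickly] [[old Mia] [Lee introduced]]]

type mismatch

[Sam quickly]: functor Sam : (e → e), argument quickly : e; result e.
[old Mia]: functor old : (t → t), argument Mia : t; result t.
At [Lee introduced]: neither (t → t) nor e can take the other as argument; the node is ill-typed.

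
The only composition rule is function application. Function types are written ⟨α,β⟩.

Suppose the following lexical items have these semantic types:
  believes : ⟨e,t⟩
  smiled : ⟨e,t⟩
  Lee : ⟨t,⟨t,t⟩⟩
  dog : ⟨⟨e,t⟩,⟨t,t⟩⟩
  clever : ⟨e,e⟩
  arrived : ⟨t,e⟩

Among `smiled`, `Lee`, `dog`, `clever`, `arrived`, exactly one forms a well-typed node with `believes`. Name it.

smiled : ⟨e,t⟩ — believes needs e; smiled needs e; neither fits.
Lee : ⟨t,⟨t,t⟩⟩ — believes needs e; Lee needs t; neither fits.
dog — combines: dog : ⟨⟨e,t⟩,⟨t,t⟩⟩ takes believes : ⟨e,t⟩ as argument, giving ⟨t,t⟩.
clever : ⟨e,e⟩ — believes needs e; clever needs e; neither fits.
arrived : ⟨t,e⟩ — believes needs e; arrived needs t; neither fits.

dog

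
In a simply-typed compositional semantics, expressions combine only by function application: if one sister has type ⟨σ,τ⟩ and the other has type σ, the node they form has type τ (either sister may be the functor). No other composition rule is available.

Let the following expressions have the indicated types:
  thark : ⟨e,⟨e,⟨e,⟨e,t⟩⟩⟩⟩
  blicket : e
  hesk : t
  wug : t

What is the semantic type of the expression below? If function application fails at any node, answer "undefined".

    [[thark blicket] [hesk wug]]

At [thark blicket], thark : ⟨e,⟨e,⟨e,⟨e,t⟩⟩⟩⟩ takes blicket : e, giving ⟨e,⟨e,⟨e,t⟩⟩⟩.
At [hesk wug]: neither t nor t can take the other as argument; the node is ill-typed.

undefined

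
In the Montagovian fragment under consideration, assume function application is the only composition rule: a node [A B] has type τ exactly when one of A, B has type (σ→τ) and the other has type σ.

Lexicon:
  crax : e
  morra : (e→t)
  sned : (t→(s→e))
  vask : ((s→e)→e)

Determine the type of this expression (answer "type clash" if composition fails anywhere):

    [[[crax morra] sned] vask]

e

[crax morra] — morra of type (e→t) combines with crax of type e: type t.
[[crax morra] sned] — sned of type (t→(s→e)) combines with [crax morra] of type t: type (s→e).
[[[crax morra] sned] vask] — vask of type ((s→e)→e) combines with [[crax morra] sned] of type (s→e): type e.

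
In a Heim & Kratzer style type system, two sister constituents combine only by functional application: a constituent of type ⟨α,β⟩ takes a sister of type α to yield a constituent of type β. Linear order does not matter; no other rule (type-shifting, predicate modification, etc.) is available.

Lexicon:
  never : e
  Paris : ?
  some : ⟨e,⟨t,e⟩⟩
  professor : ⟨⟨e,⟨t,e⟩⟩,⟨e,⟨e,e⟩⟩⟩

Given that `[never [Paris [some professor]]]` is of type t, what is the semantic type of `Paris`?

At [never [Paris [some professor]]] (required: t): never is e, which is not a function with range t; hence [Paris [some professor]] is the functor — type ⟨e,t⟩.
At [Paris [some professor]] (required: ⟨e,t⟩): [some professor] is ⟨e,⟨e,e⟩⟩, which is not a function with range ⟨e,t⟩; hence Paris is the functor — type ⟨⟨e,⟨e,e⟩⟩,⟨e,t⟩⟩.

⟨⟨e,⟨e,e⟩⟩,⟨e,t⟩⟩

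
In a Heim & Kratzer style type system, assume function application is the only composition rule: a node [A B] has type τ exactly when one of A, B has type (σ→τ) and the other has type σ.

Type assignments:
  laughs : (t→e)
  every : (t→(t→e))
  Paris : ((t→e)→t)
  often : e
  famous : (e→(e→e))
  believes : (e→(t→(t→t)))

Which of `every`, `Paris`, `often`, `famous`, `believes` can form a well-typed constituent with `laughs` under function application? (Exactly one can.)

Paris

every : (t→(t→e)) — does not combine with laughs.
Paris — combines: Paris : ((t→e)→t) takes laughs : (t→e) as argument, giving t.
often : e — does not combine with laughs.
famous : (e→(e→e)) — does not combine with laughs.
believes : (e→(t→(t→t))) — does not combine with laughs.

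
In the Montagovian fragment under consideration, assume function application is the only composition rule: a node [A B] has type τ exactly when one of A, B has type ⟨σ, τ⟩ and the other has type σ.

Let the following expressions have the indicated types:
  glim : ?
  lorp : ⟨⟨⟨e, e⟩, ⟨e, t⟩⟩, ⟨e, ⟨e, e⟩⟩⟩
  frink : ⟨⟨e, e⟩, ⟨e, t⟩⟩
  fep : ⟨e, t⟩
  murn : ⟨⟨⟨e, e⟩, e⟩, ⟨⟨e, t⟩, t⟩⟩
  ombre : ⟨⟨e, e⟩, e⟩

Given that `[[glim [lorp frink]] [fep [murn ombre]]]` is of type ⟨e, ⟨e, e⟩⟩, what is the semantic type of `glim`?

[[glim [lorp frink]] [fep [murn ombre]]] must have type ⟨e, ⟨e, e⟩⟩. The sister [fep [murn ombre]] has type t; that is not a function onto ⟨e, ⟨e, e⟩⟩, so [glim [lorp frink]] must be the functor, of type ⟨t, ⟨e, ⟨e, e⟩⟩⟩.
[glim [lorp frink]] must have type ⟨t, ⟨e, ⟨e, e⟩⟩⟩. The sister [lorp frink] has type ⟨e, ⟨e, e⟩⟩; that is not a function onto ⟨t, ⟨e, ⟨e, e⟩⟩⟩, so glim must be the functor, of type ⟨⟨e, ⟨e, e⟩⟩, ⟨t, ⟨e, ⟨e, e⟩⟩⟩⟩.

⟨⟨e, ⟨e, e⟩⟩, ⟨t, ⟨e, ⟨e, e⟩⟩⟩⟩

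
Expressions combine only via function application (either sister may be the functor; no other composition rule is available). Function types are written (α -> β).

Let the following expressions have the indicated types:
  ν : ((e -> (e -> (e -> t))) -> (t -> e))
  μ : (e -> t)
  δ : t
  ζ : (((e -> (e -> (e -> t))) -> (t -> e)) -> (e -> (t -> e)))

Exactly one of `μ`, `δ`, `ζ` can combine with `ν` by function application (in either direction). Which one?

μ : (e -> t) — neither side's domain matches the other.
δ : t — neither side's domain matches the other.
ζ — combines: ζ : (((e -> (e -> (e -> t))) -> (t -> e)) -> (e -> (t -> e))) takes ν : ((e -> (e -> (e -> t))) -> (t -> e)) as argument, giving (e -> (t -> e)).

ζ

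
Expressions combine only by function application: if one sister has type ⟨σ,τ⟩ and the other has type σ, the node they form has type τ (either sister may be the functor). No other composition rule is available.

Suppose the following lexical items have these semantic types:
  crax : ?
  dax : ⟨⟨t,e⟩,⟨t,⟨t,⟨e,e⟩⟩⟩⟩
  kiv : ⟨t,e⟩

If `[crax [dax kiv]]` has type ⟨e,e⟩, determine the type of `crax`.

For [crax [dax kiv]] to have type ⟨e,e⟩ with [dax kiv] of type ⟨t,⟨t,⟨e,e⟩⟩⟩, crax must be the function: crax : ⟨⟨t,⟨t,⟨e,e⟩⟩⟩,⟨e,e⟩⟩.

⟨⟨t,⟨t,⟨e,e⟩⟩⟩,⟨e,e⟩⟩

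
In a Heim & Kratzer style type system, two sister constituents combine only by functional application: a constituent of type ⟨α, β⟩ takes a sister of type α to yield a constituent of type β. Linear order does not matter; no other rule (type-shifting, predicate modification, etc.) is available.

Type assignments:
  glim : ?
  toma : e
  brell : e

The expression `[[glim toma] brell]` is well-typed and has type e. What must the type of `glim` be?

⟨e, ⟨e, e⟩⟩

At [[glim toma] brell] (required: e): brell is e, which is not a function with range e; hence [glim toma] is the functor — type ⟨e, e⟩.
At [glim toma] (required: ⟨e, e⟩): toma is e, which is not a function with range ⟨e, e⟩; hence glim is the functor — type ⟨e, ⟨e, e⟩⟩.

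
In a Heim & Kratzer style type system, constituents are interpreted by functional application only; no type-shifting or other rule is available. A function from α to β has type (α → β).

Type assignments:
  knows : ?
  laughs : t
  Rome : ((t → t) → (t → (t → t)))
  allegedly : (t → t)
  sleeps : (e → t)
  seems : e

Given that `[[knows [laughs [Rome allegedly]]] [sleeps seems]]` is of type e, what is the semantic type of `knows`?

((t → t) → (t → e))

At [[knows [laughs [Rome allegedly]]] [sleeps seems]] (required: e): [sleeps seems] is t, which is not a function with range e; hence [knows [laughs [Rome allegedly]]] is the functor — type (t → e).
At [knows [laughs [Rome allegedly]]] (required: (t → e)): [laughs [Rome allegedly]] is (t → t), which is not a function with range (t → e); hence knows is the functor — type ((t → t) → (t → e)).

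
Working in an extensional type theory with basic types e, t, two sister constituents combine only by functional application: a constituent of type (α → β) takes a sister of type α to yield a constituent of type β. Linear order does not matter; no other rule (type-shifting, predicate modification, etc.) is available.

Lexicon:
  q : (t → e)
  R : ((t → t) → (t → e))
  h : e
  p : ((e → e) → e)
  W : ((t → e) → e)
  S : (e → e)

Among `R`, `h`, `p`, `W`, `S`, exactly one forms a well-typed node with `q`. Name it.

W

R : ((t → t) → (t → e)) — q needs t; R needs (t → t); neither fits.
h : e — q needs t; h needs nothing (atomic); neither fits.
p : ((e → e) → e) — q needs t; p needs (e → e); neither fits.
W — combines: W : ((t → e) → e) takes q : (t → e) as argument, giving e.
S : (e → e) — q needs t; S needs e; neither fits.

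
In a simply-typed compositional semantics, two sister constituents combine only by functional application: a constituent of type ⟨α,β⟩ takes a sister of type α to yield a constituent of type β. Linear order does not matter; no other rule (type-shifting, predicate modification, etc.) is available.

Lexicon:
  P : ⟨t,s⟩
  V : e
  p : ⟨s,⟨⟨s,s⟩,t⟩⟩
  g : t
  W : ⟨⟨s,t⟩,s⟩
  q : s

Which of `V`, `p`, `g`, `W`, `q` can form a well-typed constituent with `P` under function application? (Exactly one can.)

V : e — P needs t; V needs nothing (atomic); neither fits.
p : ⟨s,⟨⟨s,s⟩,t⟩⟩ — P needs t; p needs s; neither fits.
g — combines: P : ⟨t,s⟩ takes g : t as argument, giving s.
W : ⟨⟨s,t⟩,s⟩ — P needs t; W needs ⟨s,t⟩; neither fits.
q : s — P needs t; q needs nothing (atomic); neither fits.

g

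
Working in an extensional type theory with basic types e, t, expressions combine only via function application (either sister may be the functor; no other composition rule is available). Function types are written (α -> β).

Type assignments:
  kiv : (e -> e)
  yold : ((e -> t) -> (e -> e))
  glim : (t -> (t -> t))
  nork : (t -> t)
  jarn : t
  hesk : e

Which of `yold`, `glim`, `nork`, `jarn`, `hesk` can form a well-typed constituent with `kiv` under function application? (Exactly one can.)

hesk

yold : ((e -> t) -> (e -> e)) — neither side's domain matches the other.
glim : (t -> (t -> t)) — neither side's domain matches the other.
nork : (t -> t) — neither side's domain matches the other.
jarn : t — neither side's domain matches the other.
hesk — combines: kiv : (e -> e) takes hesk : e as argument, giving e.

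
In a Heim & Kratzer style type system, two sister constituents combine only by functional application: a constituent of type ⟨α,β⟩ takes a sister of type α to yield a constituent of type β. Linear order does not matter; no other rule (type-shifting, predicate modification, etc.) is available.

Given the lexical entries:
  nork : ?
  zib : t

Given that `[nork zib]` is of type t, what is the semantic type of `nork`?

⟨t,t⟩

At [nork zib] (required: t): zib is t, which is not a function with range t; hence nork is the functor — type ⟨t,t⟩.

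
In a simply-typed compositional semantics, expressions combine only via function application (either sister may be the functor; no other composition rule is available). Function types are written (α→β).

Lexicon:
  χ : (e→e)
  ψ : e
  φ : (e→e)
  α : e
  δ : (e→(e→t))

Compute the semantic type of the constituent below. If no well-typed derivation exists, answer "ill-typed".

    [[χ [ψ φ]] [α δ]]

[ψ φ]: (e→e) applied to e yields e.
[χ [ψ φ]]: (e→e) applied to e yields e.
[α δ]: (e→(e→t)) applied to e yields (e→t).
[[χ [ψ φ]] [α δ]]: (e→t) applied to e yields t.

t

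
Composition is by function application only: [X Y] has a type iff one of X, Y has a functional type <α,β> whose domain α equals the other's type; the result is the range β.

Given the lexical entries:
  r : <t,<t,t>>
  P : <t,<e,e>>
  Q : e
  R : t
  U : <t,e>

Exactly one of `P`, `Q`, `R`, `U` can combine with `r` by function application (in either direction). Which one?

R

P : <t,<e,e>> — no; r wants t, and P wants t.
Q : e — no; r wants t, and Q wants nothing (atomic).
R — combines: r : <t,<t,t>> takes R : t as argument, giving <t,t>.
U : <t,e> — no; r wants t, and U wants t.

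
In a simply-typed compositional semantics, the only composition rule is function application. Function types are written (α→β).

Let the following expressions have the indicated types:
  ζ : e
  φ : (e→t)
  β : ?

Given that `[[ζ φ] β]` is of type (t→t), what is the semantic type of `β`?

(t→(t→t))

For [[ζ φ] β] to have type (t→t) with [ζ φ] of type t, β must be the function: β : (t→(t→t)).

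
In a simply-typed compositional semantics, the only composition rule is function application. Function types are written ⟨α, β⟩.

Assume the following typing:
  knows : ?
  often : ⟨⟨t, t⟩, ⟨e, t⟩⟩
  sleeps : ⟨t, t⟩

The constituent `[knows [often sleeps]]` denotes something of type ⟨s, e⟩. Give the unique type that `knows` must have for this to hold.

At [knows [often sleeps]] (required: ⟨s, e⟩): [often sleeps] is ⟨e, t⟩, which is not a function with range ⟨s, e⟩; hence knows is the functor — type ⟨⟨e, t⟩, ⟨s, e⟩⟩.

⟨⟨e, t⟩, ⟨s, e⟩⟩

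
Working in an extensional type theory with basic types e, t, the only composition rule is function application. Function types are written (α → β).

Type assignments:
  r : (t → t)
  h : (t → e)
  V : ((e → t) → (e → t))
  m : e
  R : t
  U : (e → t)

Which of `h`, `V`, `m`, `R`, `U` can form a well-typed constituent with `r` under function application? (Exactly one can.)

R

h : (t → e) — no; r wants t, and h wants t.
V : ((e → t) → (e → t)) — no; r wants t, and V wants (e → t).
m : e — no; r wants t, and m wants nothing (atomic).
R — combines: r : (t → t) takes R : t as argument, giving t.
U : (e → t) — no; r wants t, and U wants e.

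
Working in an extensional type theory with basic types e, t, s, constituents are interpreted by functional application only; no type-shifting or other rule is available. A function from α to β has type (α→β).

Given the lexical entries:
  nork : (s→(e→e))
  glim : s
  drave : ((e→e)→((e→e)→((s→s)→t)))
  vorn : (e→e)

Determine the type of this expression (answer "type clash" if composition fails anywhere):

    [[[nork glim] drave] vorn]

[nork glim]: (s→(e→e)) applied to s yields (e→e).
[[nork glim] drave]: ((e→e)→((e→e)→((s→s)→t))) applied to (e→e) yields ((e→e)→((s→s)→t)).
[[[nork glim] drave] vorn]: ((e→e)→((s→s)→t)) applied to (e→e) yields ((s→s)→t).

((s→s)→t)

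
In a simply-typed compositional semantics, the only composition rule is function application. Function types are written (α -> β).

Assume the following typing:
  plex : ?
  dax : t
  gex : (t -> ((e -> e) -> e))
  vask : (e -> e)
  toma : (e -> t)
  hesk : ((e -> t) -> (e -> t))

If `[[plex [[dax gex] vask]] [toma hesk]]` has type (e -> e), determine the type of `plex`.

At [[plex [[dax gex] vask]] [toma hesk]] (required: (e -> e)): [toma hesk] is (e -> t), which is not a function with range (e -> e); hence [plex [[dax gex] vask]] is the functor — type ((e -> t) -> (e -> e)).
At [plex [[dax gex] vask]] (required: ((e -> t) -> (e -> e))): [[dax gex] vask] is e, which is not a function with range ((e -> t) -> (e -> e)); hence plex is the functor — type (e -> ((e -> t) -> (e -> e))).

(e -> ((e -> t) -> (e -> e)))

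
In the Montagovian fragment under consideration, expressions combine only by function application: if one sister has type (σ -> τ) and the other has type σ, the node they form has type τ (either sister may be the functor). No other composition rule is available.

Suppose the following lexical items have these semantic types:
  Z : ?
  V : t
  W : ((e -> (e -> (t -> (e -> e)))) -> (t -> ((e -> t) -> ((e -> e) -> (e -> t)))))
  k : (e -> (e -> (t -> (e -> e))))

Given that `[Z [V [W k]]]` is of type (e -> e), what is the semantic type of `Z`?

(((e -> t) -> ((e -> e) -> (e -> t))) -> (e -> e))

[Z [V [W k]]] must have type (e -> e). The sister [V [W k]] has type ((e -> t) -> ((e -> e) -> (e -> t))); that is not a function onto (e -> e), so Z must be the functor, of type (((e -> t) -> ((e -> e) -> (e -> t))) -> (e -> e)).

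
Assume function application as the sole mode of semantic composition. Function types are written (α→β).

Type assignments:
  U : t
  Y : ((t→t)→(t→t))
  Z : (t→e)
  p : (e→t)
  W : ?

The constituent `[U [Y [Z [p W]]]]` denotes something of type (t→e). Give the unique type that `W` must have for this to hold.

At [U [Y [Z [p W]]]] (required: (t→e)): U is t, which is not a function with range (t→e); hence [Y [Z [p W]]] is the functor — type (t→(t→e)).
At [Y [Z [p W]]] (required: (t→(t→e))): Y is ((t→t)→(t→t)), which is not a function with range (t→(t→e)); hence [Z [p W]] is the functor — type (((t→t)→(t→t))→(t→(t→e))).
At [Z [p W]] (required: (((t→t)→(t→t))→(t→(t→e)))): Z is (t→e), which is not a function with range (((t→t)→(t→t))→(t→(t→e))); hence [p W] is the functor — type ((t→e)→(((t→t)→(t→t))→(t→(t→e)))).
At [p W] (required: ((t→e)→(((t→t)→(t→t))→(t→(t→e))))): p is (e→t), which is not a function with range ((t→e)→(((t→t)→(t→t))→(t→(t→e)))); hence W is the functor — type ((e→t)→((t→e)→(((t→t)→(t→t))→(t→(t→e))))).

((e→t)→((t→e)→(((t→t)→(t→t))→(t→(t→e)))))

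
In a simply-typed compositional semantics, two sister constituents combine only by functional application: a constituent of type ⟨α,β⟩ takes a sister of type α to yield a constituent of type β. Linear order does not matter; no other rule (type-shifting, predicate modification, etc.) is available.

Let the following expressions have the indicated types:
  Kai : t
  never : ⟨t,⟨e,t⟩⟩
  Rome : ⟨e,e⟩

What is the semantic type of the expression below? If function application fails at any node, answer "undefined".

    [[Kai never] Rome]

undefined

[Kai never] — never of type ⟨t,⟨e,t⟩⟩ combines with Kai of type t: type ⟨e,t⟩.
[[Kai never] Rome]: ⟨e,t⟩ and ⟨e,e⟩ cannot combine by function application — type clash.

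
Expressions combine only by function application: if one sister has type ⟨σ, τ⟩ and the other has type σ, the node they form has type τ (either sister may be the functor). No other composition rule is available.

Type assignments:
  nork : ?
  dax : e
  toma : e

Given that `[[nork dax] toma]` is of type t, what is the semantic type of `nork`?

At [[nork dax] toma] (required: t): toma is e, which is not a function with range t; hence [nork dax] is the functor — type ⟨e, t⟩.
At [nork dax] (required: ⟨e, t⟩): dax is e, which is not a function with range ⟨e, t⟩; hence nork is the functor — type ⟨e, ⟨e, t⟩⟩.

⟨e, ⟨e, t⟩⟩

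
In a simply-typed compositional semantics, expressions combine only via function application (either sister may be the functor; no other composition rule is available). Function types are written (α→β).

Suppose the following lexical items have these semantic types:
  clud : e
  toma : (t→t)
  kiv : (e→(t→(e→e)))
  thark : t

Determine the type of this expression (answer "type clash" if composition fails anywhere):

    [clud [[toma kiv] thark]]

type clash

At [toma kiv]: neither (t→t) nor (e→(t→(e→e))) can take the other as argument; the node is ill-typed.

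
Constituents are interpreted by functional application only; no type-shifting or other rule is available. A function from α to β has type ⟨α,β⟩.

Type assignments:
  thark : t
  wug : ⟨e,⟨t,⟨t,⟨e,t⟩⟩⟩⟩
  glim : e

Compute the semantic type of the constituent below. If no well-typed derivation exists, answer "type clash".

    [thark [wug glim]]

[wug glim]: wug is ⟨e,⟨t,⟨t,⟨e,t⟩⟩⟩⟩, glim is e; result ⟨t,⟨t,⟨e,t⟩⟩⟩.
[thark [wug glim]]: [wug glim] is ⟨t,⟨t,⟨e,t⟩⟩⟩, thark is t; result ⟨t,⟨e,t⟩⟩.

⟨t,⟨e,t⟩⟩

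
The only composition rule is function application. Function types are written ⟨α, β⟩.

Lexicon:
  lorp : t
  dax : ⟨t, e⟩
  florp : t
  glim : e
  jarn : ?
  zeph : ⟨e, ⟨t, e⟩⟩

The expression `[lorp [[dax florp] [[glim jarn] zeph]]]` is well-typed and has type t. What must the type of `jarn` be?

⟨e, ⟨⟨e, ⟨t, e⟩⟩, ⟨e, ⟨t, t⟩⟩⟩⟩

For [lorp [[dax florp] [[glim jarn] zeph]]] to have type t with lorp of type t, [[dax florp] [[glim jarn] zeph]] must be the function: [[dax florp] [[glim jarn] zeph]] : ⟨t, t⟩.
For [[dax florp] [[glim jarn] zeph]] to have type ⟨t, t⟩ with [dax florp] of type e, [[glim jarn] zeph] must be the function: [[glim jarn] zeph] : ⟨e, ⟨t, t⟩⟩.
For [[glim jarn] zeph] to have type ⟨e, ⟨t, t⟩⟩ with zeph of type ⟨e, ⟨t, e⟩⟩, [glim jarn] must be the function: [glim jarn] : ⟨⟨e, ⟨t, e⟩⟩, ⟨e, ⟨t, t⟩⟩⟩.
For [glim jarn] to have type ⟨⟨e, ⟨t, e⟩⟩, ⟨e, ⟨t, t⟩⟩⟩ with glim of type e, jarn must be the function: jarn : ⟨e, ⟨⟨e, ⟨t, e⟩⟩, ⟨e, ⟨t, t⟩⟩⟩⟩.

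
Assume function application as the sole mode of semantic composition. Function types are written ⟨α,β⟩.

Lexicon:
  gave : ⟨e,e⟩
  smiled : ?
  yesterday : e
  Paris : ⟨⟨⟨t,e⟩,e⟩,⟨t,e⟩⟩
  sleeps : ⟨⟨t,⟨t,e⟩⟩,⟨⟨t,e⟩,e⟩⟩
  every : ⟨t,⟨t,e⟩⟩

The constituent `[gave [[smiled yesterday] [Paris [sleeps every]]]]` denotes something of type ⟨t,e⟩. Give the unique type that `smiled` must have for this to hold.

⟨e,⟨⟨t,e⟩,⟨⟨e,e⟩,⟨t,e⟩⟩⟩⟩

For [gave [[smiled yesterday] [Paris [sleeps every]]]] to have type ⟨t,e⟩ with gave of type ⟨e,e⟩, [[smiled yesterday] [Paris [sleeps every]]] must be the function: [[smiled yesterday] [Paris [sleeps every]]] : ⟨⟨e,e⟩,⟨t,e⟩⟩.
For [[smiled yesterday] [Paris [sleeps every]]] to have type ⟨⟨e,e⟩,⟨t,e⟩⟩ with [Paris [sleeps every]] of type ⟨t,e⟩, [smiled yesterday] must be the function: [smiled yesterday] : ⟨⟨t,e⟩,⟨⟨e,e⟩,⟨t,e⟩⟩⟩.
For [smiled yesterday] to have type ⟨⟨t,e⟩,⟨⟨e,e⟩,⟨t,e⟩⟩⟩ with yesterday of type e, smiled must be the function: smiled : ⟨e,⟨⟨t,e⟩,⟨⟨e,e⟩,⟨t,e⟩⟩⟩⟩.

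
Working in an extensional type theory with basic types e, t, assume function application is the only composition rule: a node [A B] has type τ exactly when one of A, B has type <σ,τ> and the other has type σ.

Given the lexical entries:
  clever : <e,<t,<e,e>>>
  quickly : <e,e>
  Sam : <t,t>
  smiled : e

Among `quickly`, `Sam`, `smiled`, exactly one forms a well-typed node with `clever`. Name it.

quickly : <e,e> — clever needs e; quickly needs e; neither fits.
Sam : <t,t> — clever needs e; Sam needs t; neither fits.
smiled — combines: clever : <e,<t,<e,e>>> takes smiled : e as argument, giving <t,<e,e>>.

smiled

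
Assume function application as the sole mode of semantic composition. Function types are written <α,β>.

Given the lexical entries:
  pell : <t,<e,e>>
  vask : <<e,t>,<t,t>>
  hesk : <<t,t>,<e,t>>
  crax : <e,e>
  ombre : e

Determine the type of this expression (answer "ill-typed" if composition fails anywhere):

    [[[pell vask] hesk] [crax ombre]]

[pell vask]: <t,<e,e>> and <<e,t>,<t,t>> cannot combine by function application — type clash.

ill-typed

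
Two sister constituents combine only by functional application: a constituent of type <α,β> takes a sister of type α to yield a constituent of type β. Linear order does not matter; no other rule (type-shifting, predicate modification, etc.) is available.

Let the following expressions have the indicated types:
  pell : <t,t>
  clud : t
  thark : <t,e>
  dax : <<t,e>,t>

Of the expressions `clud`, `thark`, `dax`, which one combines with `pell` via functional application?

clud

clud — combines: pell : <t,t> takes clud : t as argument, giving t.
thark : <t,e> — pell needs t; thark needs t; neither fits.
dax : <<t,e>,t> — pell needs t; dax needs <t,e>; neither fits.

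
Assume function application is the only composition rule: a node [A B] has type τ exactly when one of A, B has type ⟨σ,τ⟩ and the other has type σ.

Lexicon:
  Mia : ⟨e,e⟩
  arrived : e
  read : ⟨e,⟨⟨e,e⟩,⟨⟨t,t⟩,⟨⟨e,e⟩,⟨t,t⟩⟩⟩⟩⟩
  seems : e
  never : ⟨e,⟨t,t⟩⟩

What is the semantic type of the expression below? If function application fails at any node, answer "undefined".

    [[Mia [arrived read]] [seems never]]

[arrived read]: read is ⟨e,⟨⟨e,e⟩,⟨⟨t,t⟩,⟨⟨e,e⟩,⟨t,t⟩⟩⟩⟩⟩, arrived is e; result ⟨⟨e,e⟩,⟨⟨t,t⟩,⟨⟨e,e⟩,⟨t,t⟩⟩⟩⟩.
[Mia [arrived read]]: [arrived read] is ⟨⟨e,e⟩,⟨⟨t,t⟩,⟨⟨e,e⟩,⟨t,t⟩⟩⟩⟩, Mia is ⟨e,e⟩; result ⟨⟨t,t⟩,⟨⟨e,e⟩,⟨t,t⟩⟩⟩.
[seems never]: never is ⟨e,⟨t,t⟩⟩, seems is e; result ⟨t,t⟩.
[[Mia [arrived read]] [seems never]]: [Mia [arrived read]] is ⟨⟨t,t⟩,⟨⟨e,e⟩,⟨t,t⟩⟩⟩, [seems never] is ⟨t,t⟩; result ⟨⟨e,e⟩,⟨t,t⟩⟩.

⟨⟨e,e⟩,⟨t,t⟩⟩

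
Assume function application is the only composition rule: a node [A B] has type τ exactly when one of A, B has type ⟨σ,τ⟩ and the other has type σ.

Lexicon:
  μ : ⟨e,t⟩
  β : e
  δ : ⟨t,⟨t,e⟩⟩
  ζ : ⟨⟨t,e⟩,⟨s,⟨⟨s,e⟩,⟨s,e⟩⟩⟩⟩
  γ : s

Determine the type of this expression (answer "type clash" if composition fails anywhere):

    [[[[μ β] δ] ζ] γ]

⟨⟨s,e⟩,⟨s,e⟩⟩

[μ β]: ⟨e,t⟩ applied to e yields t.
[[μ β] δ]: ⟨t,⟨t,e⟩⟩ applied to t yields ⟨t,e⟩.
[[[μ β] δ] ζ]: ⟨⟨t,e⟩,⟨s,⟨⟨s,e⟩,⟨s,e⟩⟩⟩⟩ applied to ⟨t,e⟩ yields ⟨s,⟨⟨s,e⟩,⟨s,e⟩⟩⟩.
[[[[μ β] δ] ζ] γ]: ⟨s,⟨⟨s,e⟩,⟨s,e⟩⟩⟩ applied to s yields ⟨⟨s,e⟩,⟨s,e⟩⟩.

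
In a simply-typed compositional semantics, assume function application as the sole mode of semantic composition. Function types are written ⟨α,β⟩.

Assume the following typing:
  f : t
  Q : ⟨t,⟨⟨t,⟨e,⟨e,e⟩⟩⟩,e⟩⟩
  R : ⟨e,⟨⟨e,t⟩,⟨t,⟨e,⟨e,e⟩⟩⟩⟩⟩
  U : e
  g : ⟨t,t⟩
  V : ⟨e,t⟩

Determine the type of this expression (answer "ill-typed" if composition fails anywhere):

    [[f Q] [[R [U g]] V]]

[f Q]: functor Q : ⟨t,⟨⟨t,⟨e,⟨e,e⟩⟩⟩,e⟩⟩, argument f : t; result ⟨⟨t,⟨e,⟨e,e⟩⟩⟩,e⟩.
[U g]: e with ⟨t,t⟩ — neither is a function whose domain matches the other; composition fails here.

ill-typed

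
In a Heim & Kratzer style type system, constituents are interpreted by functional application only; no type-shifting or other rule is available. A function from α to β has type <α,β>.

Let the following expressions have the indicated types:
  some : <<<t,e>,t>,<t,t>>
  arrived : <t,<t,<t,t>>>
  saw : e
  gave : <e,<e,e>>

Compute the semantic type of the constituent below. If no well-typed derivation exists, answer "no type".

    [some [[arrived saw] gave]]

no type

[arrived saw]: <t,<t,<t,t>>> and e cannot combine by function application — type clash.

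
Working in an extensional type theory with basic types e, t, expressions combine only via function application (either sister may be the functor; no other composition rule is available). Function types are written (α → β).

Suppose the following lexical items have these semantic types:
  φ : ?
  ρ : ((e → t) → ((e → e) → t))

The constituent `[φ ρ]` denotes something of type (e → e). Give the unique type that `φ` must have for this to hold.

(((e → t) → ((e → e) → t)) → (e → e))

At [φ ρ] (required: (e → e)): ρ is ((e → t) → ((e → e) → t)), which is not a function with range (e → e); hence φ is the functor — type (((e → t) → ((e → e) → t)) → (e → e)).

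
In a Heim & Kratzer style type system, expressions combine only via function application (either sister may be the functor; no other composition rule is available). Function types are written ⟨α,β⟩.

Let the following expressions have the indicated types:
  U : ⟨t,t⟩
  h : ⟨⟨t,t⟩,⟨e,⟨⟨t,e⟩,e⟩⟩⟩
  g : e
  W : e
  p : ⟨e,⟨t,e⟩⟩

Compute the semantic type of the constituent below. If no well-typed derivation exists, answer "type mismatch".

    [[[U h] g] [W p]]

e

[U h]: ⟨⟨t,t⟩,⟨e,⟨⟨t,e⟩,e⟩⟩⟩ applied to ⟨t,t⟩ yields ⟨e,⟨⟨t,e⟩,e⟩⟩.
[[U h] g]: ⟨e,⟨⟨t,e⟩,e⟩⟩ applied to e yields ⟨⟨t,e⟩,e⟩.
[W p]: ⟨e,⟨t,e⟩⟩ applied to e yields ⟨t,e⟩.
[[[U h] g] [W p]]: ⟨⟨t,e⟩,e⟩ applied to ⟨t,e⟩ yields e.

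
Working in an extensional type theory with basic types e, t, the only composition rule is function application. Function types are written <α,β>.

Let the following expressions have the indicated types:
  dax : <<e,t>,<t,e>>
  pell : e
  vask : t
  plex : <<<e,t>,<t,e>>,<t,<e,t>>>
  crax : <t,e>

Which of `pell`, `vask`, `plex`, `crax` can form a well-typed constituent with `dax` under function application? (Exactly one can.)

plex

pell : e — no; dax wants <e,t>, and pell wants nothing (atomic).
vask : t — no; dax wants <e,t>, and vask wants nothing (atomic).
plex — combines: plex : <<<e,t>,<t,e>>,<t,<e,t>>> takes dax : <<e,t>,<t,e>> as argument, giving <t,<e,t>>.
crax : <t,e> — no; dax wants <e,t>, and crax wants t.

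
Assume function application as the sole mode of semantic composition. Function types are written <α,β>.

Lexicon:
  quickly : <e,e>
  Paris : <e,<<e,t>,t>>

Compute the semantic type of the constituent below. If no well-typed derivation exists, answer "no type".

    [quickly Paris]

no type

[quickly Paris]: <e,e> with <e,<<e,t>,t>> — neither is a function whose domain matches the other; composition fails here.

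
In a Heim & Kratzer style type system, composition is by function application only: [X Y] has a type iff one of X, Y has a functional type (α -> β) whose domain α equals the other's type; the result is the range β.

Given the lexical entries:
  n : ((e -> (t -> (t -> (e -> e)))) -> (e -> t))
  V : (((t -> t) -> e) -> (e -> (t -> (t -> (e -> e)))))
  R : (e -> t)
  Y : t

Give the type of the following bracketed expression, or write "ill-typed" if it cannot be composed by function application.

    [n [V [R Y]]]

At [R Y]: neither (e -> t) nor t can take the other as argument; the node is ill-typed.

ill-typed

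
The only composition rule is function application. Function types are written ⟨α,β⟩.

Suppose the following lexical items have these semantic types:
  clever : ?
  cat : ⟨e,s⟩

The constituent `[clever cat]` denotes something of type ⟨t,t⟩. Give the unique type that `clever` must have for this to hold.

⟨⟨e,s⟩,⟨t,t⟩⟩

[clever cat] must have type ⟨t,t⟩. The sister cat has type ⟨e,s⟩; that is not a function onto ⟨t,t⟩, so clever must be the functor, of type ⟨⟨e,s⟩,⟨t,t⟩⟩.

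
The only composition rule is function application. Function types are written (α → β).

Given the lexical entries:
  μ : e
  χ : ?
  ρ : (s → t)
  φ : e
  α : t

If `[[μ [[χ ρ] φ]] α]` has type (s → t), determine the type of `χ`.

[[μ [[χ ρ] φ]] α] must have type (s → t). The sister α has type t; that is not a function onto (s → t), so [μ [[χ ρ] φ]] must be the functor, of type (t → (s → t)).
[μ [[χ ρ] φ]] must have type (t → (s → t)). The sister μ has type e; that is not a function onto (t → (s → t)), so [[χ ρ] φ] must be the functor, of type (e → (t → (s → t))).
[[χ ρ] φ] must have type (e → (t → (s → t))). The sister φ has type e; that is not a function onto (e → (t → (s → t))), so [χ ρ] must be the functor, of type (e → (e → (t → (s → t)))).
[χ ρ] must have type (e → (e → (t → (s → t)))). The sister ρ has type (s → t); that is not a function onto (e → (e → (t → (s → t)))), so χ must be the functor, of type ((s → t) → (e → (e → (t → (s → t))))).

((s → t) → (e → (e → (t → (s → t)))))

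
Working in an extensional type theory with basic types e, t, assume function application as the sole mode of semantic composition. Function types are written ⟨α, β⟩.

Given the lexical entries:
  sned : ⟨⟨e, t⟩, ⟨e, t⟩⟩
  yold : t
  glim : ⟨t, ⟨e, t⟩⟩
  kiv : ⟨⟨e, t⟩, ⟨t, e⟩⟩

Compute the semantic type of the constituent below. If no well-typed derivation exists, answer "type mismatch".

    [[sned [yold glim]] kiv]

[yold glim] — glim of type ⟨t, ⟨e, t⟩⟩ combines with yold of type t: type ⟨e, t⟩.
[sned [yold glim]] — sned of type ⟨⟨e, t⟩, ⟨e, t⟩⟩ combines with [yold glim] of type ⟨e, t⟩: type ⟨e, t⟩.
[[sned [yold glim]] kiv] — kiv of type ⟨⟨e, t⟩, ⟨t, e⟩⟩ combines with [sned [yold glim]] of type ⟨e, t⟩: type ⟨t, e⟩.

⟨t, e⟩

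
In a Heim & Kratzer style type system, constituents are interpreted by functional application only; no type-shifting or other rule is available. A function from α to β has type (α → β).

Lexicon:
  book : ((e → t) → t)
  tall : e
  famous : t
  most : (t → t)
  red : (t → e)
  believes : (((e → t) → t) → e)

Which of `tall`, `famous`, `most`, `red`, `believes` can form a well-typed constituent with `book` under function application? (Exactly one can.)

believes

tall : e — no; book wants (e → t), and tall wants nothing (atomic).
famous : t — no; book wants (e → t), and famous wants nothing (atomic).
most : (t → t) — no; book wants (e → t), and most wants t.
red : (t → e) — no; book wants (e → t), and red wants t.
believes — combines: believes : (((e → t) → t) → e) takes book : ((e → t) → t) as argument, giving e.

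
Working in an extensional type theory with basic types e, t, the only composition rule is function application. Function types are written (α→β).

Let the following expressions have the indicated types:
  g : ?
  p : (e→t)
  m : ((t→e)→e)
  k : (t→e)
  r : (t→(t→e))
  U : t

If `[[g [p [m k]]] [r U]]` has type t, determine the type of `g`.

For [[g [p [m k]]] [r U]] to have type t with [r U] of type (t→e), [g [p [m k]]] must be the function: [g [p [m k]]] : ((t→e)→t).
For [g [p [m k]]] to have type ((t→e)→t) with [p [m k]] of type t, g must be the function: g : (t→((t→e)→t)).

(t→((t→e)→t))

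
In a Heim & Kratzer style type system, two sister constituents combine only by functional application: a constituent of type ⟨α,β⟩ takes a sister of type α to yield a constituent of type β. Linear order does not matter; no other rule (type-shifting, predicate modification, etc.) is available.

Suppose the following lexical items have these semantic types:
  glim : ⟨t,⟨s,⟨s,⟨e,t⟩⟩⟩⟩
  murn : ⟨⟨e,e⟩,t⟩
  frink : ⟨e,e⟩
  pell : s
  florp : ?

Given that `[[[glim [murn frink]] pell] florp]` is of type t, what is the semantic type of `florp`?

[[[glim [murn frink]] pell] florp] is required to be t. [[glim [murn frink]] pell] : ⟨s,⟨e,t⟩⟩ cannot yield t as functor, so florp : ⟨⟨s,⟨e,t⟩⟩,t⟩.

⟨⟨s,⟨e,t⟩⟩,t⟩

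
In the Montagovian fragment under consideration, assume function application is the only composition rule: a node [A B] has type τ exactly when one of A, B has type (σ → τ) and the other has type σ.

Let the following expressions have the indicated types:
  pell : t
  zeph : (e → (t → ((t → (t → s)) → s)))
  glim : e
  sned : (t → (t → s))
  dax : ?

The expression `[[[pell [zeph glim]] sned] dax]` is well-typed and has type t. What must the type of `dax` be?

(s → t)

For [[[pell [zeph glim]] sned] dax] to have type t with [[pell [zeph glim]] sned] of type s, dax must be the function: dax : (s → t).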